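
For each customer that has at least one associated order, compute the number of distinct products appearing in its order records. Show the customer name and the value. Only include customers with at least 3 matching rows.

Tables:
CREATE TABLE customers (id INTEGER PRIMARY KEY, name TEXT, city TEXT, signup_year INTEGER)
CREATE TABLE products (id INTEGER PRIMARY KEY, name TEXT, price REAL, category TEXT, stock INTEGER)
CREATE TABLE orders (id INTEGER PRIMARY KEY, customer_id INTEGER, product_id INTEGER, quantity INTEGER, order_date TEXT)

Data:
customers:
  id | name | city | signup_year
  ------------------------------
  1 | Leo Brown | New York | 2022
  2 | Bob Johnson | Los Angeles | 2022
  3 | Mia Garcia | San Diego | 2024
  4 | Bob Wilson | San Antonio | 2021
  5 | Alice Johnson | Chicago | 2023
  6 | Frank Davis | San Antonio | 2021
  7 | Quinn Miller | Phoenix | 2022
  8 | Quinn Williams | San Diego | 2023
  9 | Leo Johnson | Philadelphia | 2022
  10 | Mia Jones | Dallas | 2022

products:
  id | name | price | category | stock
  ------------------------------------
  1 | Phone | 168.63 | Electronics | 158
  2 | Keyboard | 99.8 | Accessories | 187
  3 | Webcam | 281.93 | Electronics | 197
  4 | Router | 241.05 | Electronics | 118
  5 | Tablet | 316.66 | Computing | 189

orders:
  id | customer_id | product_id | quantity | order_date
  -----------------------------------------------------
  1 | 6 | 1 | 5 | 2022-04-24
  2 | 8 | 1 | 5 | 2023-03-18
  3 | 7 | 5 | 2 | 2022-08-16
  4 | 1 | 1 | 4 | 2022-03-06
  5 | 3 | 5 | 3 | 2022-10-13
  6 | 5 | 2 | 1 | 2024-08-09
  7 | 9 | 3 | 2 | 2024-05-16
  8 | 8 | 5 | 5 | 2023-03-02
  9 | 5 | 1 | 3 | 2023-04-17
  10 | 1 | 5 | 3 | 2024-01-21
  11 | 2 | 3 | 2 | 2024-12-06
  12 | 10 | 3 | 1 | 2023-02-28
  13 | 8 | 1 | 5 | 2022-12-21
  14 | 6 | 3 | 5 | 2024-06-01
SELECT p.name, COUNT(DISTINCT c.product_id) AS distinct_product_count FROM orders c JOIN customers p ON c.customer_id = p.id GROUP BY p.id, p.name HAVING COUNT(*) >= 3

Execution result:
name | distinct_product_count
Quinn Williams | 2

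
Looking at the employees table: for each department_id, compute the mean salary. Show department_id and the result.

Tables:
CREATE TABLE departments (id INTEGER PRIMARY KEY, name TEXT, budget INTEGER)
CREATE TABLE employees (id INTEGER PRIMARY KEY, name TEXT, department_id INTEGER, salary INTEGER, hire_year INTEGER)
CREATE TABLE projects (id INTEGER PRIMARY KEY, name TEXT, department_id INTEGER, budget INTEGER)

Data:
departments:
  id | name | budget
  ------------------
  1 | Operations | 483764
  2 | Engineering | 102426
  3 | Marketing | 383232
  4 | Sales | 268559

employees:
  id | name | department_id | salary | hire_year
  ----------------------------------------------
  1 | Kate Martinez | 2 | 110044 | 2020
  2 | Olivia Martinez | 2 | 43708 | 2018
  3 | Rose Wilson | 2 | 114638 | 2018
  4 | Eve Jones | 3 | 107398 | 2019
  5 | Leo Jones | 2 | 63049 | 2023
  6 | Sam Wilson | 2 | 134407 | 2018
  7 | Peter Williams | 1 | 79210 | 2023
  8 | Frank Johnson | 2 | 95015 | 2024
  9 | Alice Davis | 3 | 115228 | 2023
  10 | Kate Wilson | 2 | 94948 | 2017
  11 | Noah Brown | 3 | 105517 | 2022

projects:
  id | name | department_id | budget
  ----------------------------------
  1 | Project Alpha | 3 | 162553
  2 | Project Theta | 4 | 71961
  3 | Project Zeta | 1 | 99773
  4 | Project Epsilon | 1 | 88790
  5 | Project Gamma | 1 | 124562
SELECT department_id, AVG(salary) AS avg_salary FROM employees GROUP BY department_id

Execution result:
department_id | avg_salary
1 | 79210.00
2 | 93687.00
3 | 109381.00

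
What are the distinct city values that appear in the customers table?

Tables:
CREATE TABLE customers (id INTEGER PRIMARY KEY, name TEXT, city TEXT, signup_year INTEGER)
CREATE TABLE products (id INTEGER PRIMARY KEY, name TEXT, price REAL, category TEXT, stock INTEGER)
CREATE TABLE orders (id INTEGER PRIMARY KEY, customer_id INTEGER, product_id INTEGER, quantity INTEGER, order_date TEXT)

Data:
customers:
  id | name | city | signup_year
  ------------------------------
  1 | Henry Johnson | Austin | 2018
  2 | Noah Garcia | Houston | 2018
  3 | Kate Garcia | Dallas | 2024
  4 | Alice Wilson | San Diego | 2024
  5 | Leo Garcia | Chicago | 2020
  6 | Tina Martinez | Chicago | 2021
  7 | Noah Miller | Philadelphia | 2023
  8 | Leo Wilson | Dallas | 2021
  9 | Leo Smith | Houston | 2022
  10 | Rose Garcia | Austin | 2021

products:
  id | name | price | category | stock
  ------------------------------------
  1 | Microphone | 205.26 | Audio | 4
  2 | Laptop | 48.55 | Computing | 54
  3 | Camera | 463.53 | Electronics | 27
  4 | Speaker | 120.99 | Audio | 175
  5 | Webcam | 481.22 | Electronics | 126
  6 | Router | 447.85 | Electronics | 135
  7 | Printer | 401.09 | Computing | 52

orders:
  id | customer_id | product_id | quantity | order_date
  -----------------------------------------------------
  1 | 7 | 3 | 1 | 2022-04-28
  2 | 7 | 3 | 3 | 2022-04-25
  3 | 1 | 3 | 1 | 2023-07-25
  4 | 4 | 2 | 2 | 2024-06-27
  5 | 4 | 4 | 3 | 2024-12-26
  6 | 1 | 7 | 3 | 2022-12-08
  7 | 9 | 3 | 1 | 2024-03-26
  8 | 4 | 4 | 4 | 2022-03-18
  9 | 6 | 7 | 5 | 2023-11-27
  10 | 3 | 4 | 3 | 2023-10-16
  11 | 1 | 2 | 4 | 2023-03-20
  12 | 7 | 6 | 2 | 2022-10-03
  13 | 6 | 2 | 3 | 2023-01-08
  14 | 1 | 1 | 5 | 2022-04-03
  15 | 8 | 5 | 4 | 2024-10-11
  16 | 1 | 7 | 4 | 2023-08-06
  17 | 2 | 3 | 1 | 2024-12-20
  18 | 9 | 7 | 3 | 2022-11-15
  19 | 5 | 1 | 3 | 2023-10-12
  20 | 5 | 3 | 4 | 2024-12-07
SELECT DISTINCT city FROM customers

Execution result:
city
Austin
Houston
Dallas
San Diego
Chicago
Philadelphia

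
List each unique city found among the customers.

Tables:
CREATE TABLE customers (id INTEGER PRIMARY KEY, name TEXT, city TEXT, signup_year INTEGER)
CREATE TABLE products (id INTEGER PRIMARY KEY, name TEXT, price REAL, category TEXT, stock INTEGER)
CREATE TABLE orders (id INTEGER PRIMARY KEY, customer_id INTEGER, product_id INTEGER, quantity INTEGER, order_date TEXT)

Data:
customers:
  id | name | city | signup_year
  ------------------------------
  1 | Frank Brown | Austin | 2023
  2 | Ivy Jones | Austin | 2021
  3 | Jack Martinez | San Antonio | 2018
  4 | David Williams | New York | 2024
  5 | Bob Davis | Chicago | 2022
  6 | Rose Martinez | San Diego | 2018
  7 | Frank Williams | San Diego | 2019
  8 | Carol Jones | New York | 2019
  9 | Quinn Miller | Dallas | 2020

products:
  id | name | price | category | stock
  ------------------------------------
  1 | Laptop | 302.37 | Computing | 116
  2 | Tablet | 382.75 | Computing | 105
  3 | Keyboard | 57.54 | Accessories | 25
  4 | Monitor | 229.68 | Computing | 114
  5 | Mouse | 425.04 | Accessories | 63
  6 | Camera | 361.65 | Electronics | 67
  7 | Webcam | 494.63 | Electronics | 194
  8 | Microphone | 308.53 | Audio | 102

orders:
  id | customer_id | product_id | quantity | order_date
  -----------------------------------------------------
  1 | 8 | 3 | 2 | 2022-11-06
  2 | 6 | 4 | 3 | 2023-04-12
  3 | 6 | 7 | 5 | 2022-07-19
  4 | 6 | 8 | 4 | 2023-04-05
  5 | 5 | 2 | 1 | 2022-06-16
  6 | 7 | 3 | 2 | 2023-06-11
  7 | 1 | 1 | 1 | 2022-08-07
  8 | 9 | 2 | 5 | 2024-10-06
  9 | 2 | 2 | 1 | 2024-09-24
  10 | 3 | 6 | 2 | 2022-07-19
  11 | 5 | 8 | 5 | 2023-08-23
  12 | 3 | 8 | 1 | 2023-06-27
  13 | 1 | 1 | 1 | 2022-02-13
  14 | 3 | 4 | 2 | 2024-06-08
SELECT DISTINCT city FROM customers

Execution result:
city
Austin
San Antonio
New York
Chicago
San Diego
Dallas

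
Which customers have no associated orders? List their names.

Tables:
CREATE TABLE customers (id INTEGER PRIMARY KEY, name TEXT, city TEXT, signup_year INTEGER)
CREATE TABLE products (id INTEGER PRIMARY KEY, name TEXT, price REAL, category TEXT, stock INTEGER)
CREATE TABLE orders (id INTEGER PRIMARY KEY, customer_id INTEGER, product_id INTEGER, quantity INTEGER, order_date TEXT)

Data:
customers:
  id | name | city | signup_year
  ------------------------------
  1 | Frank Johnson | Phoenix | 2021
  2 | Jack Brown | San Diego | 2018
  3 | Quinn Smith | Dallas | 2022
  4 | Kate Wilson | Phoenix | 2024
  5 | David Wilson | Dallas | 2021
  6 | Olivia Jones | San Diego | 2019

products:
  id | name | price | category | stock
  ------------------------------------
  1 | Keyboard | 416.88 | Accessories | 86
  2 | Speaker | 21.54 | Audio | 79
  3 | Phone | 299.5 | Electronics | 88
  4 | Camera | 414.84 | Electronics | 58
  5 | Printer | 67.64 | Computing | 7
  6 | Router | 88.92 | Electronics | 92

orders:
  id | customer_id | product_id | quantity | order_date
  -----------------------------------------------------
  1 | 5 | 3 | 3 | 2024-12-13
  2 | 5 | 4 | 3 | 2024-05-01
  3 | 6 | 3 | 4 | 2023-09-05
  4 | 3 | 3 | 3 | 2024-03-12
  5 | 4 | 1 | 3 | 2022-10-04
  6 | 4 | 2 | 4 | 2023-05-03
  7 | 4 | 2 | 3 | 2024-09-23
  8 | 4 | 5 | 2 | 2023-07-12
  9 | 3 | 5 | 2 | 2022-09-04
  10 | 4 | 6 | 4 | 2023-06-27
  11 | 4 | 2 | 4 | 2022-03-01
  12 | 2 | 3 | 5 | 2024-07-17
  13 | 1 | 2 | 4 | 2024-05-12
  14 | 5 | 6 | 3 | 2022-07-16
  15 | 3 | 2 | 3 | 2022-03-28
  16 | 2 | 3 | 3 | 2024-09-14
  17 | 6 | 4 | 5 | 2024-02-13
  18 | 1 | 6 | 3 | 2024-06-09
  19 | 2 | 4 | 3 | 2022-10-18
SELECT p.name FROM customers p LEFT JOIN orders c ON c.customer_id = p.id WHERE c.id IS NULL

Execution result:
(no rows)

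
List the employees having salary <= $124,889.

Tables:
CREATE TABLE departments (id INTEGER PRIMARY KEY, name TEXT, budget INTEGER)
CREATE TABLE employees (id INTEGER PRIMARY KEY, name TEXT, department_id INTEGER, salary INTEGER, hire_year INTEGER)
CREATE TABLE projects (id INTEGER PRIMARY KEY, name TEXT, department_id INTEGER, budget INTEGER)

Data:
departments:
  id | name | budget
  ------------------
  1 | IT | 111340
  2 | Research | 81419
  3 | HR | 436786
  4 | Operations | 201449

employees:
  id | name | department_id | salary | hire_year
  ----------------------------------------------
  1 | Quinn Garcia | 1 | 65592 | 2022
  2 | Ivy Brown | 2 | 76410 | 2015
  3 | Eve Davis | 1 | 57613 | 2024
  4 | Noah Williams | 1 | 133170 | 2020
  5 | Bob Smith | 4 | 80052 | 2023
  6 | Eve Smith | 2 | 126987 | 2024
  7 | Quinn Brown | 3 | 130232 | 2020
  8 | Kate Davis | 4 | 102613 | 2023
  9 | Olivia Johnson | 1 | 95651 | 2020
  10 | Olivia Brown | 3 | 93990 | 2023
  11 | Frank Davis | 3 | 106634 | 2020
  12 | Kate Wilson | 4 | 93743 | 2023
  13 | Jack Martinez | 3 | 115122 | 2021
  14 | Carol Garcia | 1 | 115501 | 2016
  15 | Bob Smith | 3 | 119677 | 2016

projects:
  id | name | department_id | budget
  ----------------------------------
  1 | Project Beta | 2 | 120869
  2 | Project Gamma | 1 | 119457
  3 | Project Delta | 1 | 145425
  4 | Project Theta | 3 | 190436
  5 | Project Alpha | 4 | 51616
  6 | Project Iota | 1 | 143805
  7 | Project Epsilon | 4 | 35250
SELECT name, salary FROM employees WHERE salary <= 124889

Execution result:
name | salary
Quinn Garcia | 65592
Ivy Brown | 76410
Eve Davis | 57613
Bob Smith | 80052
Kate Davis | 102613
Olivia Johnson | 95651
Olivia Brown | 93990
Frank Davis | 106634
Kate Wilson | 93743
Jack Martinez | 115122
Carol Garcia | 115501
Bob Smith | 119677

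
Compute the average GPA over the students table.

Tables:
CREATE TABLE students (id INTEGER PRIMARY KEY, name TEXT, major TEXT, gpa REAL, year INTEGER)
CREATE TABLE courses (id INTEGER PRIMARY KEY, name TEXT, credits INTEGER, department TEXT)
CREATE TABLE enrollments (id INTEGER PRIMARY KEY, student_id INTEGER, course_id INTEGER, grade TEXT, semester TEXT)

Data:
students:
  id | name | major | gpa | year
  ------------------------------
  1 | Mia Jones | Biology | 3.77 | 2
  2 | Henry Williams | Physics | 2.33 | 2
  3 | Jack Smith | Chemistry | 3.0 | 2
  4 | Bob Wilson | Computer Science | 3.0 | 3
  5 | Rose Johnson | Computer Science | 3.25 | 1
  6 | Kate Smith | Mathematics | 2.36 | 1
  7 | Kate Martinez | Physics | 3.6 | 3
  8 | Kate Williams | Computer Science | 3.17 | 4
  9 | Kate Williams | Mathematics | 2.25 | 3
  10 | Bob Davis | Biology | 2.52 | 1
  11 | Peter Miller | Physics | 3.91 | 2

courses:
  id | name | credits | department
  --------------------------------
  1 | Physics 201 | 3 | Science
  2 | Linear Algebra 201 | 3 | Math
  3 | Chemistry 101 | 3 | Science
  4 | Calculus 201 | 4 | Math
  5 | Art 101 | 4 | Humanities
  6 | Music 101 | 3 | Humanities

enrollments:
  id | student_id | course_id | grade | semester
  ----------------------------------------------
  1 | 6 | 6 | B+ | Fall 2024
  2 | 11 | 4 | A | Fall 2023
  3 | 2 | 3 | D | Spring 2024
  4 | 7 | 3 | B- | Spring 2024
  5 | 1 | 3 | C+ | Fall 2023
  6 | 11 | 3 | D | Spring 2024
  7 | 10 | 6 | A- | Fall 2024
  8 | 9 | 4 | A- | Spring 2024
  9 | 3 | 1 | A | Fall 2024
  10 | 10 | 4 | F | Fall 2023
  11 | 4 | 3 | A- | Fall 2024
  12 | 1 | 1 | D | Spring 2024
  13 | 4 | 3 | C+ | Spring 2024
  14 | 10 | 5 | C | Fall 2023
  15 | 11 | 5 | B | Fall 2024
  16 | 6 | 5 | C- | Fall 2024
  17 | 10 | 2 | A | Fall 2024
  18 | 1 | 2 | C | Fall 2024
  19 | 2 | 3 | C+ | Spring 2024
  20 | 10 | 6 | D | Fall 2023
SELECT AVG(gpa) FROM students

Execution result:
3.01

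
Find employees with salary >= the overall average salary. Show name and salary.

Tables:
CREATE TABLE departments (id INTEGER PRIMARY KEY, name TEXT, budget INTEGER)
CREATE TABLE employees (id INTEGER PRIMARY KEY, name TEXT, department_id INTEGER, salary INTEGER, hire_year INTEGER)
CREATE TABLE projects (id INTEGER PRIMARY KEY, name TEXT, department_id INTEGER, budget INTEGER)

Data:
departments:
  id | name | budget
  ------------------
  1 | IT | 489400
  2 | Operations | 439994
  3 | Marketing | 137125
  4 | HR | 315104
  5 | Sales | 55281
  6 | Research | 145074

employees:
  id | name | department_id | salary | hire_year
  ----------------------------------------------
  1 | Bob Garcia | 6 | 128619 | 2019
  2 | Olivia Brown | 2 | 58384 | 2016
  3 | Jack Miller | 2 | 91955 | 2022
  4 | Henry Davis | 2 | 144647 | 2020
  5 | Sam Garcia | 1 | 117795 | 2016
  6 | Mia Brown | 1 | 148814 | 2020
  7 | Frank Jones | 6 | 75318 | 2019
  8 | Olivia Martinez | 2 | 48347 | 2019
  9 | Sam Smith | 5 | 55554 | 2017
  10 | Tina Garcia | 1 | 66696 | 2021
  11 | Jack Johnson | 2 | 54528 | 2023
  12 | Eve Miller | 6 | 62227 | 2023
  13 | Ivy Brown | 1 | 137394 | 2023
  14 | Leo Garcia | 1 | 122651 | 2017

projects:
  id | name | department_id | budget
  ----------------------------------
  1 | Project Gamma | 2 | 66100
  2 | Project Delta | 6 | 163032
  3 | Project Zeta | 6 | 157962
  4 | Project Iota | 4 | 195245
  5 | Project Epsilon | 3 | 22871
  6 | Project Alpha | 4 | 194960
SELECT name, salary FROM employees WHERE salary >= (SELECT AVG(salary) FROM employees)

Execution result:
name | salary
Bob Garcia | 128619
Henry Davis | 144647
Sam Garcia | 117795
Mia Brown | 148814
Ivy Brown | 137394
Leo Garcia | 122651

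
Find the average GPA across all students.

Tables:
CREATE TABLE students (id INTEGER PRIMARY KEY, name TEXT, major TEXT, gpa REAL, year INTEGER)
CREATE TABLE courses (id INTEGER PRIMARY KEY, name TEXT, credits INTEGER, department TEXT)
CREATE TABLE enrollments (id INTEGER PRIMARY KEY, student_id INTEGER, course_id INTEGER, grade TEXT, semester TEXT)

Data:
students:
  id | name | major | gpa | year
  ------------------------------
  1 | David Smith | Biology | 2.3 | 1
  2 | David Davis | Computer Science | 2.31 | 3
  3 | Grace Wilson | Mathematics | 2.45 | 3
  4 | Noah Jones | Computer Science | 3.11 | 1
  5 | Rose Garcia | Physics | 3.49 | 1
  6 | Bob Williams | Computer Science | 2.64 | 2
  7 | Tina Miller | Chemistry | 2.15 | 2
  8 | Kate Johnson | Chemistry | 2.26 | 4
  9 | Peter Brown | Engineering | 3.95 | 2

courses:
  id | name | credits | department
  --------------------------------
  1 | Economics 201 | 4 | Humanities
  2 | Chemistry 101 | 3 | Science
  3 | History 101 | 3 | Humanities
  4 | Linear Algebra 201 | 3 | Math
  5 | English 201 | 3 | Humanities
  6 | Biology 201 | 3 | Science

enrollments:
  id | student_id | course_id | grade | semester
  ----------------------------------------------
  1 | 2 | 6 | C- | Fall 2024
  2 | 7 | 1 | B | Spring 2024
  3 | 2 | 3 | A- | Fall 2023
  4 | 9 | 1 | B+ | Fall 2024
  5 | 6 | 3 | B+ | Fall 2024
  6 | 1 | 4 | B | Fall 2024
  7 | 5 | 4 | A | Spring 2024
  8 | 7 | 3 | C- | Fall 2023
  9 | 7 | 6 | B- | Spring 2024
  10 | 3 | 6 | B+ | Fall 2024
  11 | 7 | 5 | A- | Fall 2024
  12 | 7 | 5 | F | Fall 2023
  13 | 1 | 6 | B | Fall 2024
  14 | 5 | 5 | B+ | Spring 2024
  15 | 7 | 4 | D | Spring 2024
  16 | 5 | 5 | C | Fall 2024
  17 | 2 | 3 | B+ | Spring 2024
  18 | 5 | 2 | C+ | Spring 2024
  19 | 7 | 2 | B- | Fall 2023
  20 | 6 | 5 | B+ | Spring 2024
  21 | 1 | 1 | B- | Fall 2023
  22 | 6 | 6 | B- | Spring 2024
SELECT AVG(gpa) FROM students

Execution result:
2.74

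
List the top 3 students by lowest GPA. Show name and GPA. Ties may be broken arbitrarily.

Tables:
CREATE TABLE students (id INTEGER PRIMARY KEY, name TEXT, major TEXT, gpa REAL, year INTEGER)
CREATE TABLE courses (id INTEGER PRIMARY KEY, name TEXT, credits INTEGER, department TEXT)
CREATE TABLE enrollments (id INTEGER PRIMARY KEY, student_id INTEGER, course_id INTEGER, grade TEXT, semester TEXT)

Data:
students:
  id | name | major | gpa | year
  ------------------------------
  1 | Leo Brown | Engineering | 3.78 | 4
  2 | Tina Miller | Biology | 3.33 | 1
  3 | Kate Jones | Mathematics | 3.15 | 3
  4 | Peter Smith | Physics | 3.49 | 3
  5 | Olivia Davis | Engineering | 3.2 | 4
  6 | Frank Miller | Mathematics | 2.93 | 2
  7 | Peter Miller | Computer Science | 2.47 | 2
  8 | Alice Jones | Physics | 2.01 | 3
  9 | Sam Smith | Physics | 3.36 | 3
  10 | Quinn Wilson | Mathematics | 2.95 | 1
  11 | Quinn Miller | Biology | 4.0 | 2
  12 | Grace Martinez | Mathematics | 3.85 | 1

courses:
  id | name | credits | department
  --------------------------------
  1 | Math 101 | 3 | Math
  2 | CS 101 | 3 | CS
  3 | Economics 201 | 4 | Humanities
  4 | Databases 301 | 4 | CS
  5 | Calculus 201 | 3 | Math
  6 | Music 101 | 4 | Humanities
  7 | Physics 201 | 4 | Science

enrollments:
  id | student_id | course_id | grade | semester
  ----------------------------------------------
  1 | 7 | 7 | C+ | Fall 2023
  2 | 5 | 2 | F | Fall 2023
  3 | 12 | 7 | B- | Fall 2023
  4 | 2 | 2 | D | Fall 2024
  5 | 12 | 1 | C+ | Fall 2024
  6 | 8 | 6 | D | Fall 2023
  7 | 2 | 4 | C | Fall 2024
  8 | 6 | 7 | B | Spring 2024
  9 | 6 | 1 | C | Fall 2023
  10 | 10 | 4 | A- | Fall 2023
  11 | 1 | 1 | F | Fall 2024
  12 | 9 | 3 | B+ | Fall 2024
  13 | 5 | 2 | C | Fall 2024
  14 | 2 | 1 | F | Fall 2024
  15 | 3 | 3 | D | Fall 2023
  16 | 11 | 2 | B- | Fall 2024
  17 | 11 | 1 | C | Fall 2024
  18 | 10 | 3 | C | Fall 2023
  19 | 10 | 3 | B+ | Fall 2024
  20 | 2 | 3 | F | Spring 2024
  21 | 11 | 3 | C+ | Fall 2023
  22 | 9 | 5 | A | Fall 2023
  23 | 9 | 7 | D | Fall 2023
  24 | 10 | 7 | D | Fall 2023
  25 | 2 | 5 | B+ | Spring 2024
SELECT name, gpa FROM students ORDER BY gpa ASC LIMIT 3

Execution result:
name | gpa
Alice Jones | 2.01
Peter Miller | 2.47
Frank Miller | 2.93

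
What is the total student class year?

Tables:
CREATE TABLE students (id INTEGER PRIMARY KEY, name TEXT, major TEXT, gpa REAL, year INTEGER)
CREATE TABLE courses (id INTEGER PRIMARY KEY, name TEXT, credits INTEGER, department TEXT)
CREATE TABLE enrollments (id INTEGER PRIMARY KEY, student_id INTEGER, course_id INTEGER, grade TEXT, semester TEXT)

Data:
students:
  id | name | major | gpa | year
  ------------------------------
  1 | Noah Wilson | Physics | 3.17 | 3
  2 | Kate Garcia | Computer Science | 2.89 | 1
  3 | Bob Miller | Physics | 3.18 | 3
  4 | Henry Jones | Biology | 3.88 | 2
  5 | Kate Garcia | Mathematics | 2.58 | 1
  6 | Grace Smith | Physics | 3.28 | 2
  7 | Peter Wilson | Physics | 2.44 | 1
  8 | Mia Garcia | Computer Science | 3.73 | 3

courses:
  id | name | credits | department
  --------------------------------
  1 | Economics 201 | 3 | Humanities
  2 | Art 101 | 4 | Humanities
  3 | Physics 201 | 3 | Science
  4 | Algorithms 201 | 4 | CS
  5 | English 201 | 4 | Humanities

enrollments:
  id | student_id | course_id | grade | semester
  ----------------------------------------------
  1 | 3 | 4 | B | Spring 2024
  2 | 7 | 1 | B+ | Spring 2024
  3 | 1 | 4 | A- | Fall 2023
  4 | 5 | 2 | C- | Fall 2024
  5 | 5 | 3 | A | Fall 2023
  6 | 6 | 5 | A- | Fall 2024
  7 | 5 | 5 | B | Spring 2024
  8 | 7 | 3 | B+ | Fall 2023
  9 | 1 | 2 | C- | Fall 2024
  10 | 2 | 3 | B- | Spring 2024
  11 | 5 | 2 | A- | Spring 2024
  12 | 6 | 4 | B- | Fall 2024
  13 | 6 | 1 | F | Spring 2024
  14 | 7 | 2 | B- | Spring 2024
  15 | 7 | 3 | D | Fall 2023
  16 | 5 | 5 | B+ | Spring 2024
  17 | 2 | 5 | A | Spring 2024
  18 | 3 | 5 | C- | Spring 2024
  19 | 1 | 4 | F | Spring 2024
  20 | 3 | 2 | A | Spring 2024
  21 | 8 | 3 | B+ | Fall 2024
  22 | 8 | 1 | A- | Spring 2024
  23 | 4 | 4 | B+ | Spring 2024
SELECT SUM(year) FROM students

Execution result:
16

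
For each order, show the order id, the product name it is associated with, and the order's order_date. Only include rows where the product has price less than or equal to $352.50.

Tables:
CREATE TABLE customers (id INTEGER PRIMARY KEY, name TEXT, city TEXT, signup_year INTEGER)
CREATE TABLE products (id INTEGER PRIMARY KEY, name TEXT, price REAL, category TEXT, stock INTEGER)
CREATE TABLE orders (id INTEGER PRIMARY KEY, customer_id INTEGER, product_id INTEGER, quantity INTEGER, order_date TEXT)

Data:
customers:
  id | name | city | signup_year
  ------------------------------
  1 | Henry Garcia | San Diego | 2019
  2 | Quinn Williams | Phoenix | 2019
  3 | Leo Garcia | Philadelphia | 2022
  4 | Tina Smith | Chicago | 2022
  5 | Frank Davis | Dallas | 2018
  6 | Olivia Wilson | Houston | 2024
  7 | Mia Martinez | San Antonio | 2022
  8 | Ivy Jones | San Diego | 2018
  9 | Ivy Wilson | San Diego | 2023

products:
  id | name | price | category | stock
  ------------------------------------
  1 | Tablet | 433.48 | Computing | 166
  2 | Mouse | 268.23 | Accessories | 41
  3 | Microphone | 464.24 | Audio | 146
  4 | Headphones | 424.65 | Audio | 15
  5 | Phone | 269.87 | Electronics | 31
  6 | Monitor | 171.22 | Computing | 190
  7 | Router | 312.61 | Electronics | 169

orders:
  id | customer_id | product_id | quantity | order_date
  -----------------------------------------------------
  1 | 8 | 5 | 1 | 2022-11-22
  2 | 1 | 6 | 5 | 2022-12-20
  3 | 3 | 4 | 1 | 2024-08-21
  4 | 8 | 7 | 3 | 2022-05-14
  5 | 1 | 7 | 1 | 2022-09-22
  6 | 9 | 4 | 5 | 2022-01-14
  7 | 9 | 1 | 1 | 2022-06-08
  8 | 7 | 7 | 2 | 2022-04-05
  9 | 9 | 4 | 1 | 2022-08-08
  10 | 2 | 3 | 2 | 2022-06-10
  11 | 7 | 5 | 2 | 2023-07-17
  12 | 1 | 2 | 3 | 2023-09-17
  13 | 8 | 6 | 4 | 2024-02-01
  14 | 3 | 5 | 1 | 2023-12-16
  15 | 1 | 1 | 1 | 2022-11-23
SELECT c.id, p.name AS product, c.order_date FROM orders c JOIN products p ON c.product_id = p.id WHERE p.price <= 352.5

Execution result:
id | product | order_date
1 | Phone | 2022-11-22
2 | Monitor | 2022-12-20
4 | Router | 2022-05-14
5 | Router | 2022-09-22
8 | Router | 2022-04-05
11 | Phone | 2023-07-17
12 | Mouse | 2023-09-17
13 | Monitor | 2024-02-01
14 | Phone | 2023-12-16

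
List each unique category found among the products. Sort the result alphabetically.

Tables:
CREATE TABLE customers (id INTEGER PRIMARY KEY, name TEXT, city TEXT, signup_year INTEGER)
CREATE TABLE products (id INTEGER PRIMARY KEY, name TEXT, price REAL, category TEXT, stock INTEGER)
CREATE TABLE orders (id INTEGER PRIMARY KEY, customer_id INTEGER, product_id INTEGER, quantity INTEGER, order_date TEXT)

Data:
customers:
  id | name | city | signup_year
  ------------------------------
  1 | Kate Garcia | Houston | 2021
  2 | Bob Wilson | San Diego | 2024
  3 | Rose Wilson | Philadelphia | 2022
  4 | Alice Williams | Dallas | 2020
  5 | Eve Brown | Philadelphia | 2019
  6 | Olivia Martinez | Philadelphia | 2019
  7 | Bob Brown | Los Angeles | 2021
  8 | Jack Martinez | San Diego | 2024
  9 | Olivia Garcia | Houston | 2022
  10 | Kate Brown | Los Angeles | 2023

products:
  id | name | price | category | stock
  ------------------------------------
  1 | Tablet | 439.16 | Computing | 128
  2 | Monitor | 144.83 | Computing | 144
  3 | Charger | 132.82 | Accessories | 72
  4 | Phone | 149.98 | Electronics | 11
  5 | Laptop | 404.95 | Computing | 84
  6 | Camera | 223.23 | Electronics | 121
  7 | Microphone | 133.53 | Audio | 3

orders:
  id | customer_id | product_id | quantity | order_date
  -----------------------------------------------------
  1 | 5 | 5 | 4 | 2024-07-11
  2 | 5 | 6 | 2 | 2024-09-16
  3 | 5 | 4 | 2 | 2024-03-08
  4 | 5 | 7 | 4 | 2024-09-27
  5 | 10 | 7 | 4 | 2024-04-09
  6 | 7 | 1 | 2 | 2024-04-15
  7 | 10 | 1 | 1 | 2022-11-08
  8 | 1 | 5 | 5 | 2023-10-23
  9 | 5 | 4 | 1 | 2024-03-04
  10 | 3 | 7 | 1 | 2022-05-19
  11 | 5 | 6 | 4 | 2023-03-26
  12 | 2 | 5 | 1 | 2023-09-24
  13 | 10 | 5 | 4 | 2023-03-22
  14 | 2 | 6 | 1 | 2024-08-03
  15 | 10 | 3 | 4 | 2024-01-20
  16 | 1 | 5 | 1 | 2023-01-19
SELECT DISTINCT category FROM products ORDER BY category

Execution result:
category
Accessories
Audio
Computing
Electronics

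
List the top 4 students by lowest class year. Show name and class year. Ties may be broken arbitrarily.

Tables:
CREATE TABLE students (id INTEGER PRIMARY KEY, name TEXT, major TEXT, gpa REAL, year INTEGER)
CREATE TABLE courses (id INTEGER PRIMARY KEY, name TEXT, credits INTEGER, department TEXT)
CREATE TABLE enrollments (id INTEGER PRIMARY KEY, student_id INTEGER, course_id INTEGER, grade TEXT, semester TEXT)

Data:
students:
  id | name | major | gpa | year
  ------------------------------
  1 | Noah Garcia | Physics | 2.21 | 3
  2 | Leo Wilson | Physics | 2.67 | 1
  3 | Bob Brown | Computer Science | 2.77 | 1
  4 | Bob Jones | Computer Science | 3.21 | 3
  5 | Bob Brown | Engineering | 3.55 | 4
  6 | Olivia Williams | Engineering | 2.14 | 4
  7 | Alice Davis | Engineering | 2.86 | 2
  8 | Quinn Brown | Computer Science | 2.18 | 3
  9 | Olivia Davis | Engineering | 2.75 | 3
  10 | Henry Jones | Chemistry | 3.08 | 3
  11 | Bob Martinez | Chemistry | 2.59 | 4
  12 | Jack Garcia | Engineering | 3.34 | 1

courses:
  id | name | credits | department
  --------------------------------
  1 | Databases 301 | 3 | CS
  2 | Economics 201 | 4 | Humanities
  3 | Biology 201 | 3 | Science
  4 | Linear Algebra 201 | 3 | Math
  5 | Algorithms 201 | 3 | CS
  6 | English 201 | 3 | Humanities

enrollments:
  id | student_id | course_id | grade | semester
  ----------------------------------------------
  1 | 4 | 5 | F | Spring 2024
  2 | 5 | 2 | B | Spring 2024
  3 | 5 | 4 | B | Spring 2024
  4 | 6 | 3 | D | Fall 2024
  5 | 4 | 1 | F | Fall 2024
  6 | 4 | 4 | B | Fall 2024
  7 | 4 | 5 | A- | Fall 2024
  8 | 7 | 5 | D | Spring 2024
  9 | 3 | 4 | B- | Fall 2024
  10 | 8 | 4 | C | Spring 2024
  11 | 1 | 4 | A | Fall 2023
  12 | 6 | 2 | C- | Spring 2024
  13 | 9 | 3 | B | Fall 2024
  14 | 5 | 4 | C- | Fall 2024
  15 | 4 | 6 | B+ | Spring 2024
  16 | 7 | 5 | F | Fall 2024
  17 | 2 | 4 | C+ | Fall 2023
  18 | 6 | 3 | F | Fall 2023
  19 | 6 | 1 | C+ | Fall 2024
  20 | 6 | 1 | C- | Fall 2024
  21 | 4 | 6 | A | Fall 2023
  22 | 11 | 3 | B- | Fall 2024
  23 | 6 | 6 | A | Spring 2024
SELECT name, year FROM students ORDER BY year ASC LIMIT 4

Execution result:
name | year
Leo Wilson | 1
Bob Brown | 1
Jack Garcia | 1
Alice Davis | 2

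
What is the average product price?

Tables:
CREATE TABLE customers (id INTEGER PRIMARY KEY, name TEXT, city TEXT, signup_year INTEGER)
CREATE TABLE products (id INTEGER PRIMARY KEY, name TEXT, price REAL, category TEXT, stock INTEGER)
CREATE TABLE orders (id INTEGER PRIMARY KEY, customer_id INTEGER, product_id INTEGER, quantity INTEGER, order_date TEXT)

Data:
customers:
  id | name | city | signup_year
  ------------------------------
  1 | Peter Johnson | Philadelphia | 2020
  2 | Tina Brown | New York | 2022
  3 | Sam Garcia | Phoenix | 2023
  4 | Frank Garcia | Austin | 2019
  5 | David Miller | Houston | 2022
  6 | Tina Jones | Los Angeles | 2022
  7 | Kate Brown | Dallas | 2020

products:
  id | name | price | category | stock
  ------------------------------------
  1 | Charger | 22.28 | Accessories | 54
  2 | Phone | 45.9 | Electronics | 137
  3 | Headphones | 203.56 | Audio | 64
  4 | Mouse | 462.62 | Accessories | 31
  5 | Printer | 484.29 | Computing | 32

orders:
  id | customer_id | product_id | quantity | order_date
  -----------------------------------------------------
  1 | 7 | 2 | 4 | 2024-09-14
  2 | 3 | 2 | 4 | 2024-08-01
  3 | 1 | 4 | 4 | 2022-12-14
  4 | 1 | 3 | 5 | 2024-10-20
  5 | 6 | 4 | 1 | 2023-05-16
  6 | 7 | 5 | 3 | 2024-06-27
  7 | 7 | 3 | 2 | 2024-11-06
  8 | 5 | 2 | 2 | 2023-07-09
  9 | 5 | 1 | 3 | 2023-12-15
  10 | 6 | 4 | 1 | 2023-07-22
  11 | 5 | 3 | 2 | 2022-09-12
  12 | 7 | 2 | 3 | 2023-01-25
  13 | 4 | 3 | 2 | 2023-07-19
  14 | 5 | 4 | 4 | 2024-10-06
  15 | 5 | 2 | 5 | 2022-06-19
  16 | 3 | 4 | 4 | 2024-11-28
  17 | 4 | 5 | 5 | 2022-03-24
SELECT AVG(price) FROM products

Execution result:
243.73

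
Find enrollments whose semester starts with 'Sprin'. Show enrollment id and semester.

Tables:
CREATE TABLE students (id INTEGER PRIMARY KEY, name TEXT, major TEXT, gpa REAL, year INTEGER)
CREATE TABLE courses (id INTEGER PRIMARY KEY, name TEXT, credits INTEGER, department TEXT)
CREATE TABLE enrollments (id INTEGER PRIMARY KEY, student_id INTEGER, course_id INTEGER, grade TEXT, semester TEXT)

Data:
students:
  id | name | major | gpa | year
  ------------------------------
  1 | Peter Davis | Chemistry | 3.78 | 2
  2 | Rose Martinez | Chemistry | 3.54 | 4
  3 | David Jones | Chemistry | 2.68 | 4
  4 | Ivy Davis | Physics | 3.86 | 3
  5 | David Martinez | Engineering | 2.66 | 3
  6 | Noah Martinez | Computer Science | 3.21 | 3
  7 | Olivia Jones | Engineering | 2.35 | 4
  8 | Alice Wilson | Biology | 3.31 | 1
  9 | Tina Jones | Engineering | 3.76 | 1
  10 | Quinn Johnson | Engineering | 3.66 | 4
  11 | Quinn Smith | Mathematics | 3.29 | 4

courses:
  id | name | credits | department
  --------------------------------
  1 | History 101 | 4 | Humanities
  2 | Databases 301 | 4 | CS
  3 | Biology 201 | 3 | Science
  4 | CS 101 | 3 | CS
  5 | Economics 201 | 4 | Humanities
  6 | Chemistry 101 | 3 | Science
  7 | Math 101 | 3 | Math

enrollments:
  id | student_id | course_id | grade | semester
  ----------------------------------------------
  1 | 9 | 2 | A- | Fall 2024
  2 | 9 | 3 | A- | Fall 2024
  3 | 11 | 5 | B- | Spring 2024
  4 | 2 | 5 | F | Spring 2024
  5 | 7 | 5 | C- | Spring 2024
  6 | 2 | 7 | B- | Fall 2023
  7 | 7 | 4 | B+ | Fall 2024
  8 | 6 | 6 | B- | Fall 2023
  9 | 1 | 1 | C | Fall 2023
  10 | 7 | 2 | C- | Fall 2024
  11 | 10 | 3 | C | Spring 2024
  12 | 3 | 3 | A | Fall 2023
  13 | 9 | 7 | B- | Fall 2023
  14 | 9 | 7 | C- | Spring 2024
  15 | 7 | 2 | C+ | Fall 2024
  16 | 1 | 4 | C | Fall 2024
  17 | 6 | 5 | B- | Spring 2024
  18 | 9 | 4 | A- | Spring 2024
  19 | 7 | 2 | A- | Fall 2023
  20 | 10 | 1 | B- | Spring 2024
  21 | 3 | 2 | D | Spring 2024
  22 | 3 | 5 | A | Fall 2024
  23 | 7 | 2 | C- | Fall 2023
SELECT id, semester FROM enrollments WHERE semester LIKE 'Sprin%'

Execution result:
id | semester
3 | Spring 2024
4 | Spring 2024
5 | Spring 2024
11 | Spring 2024
14 | Spring 2024
17 | Spring 2024
18 | Spring 2024
20 | Spring 2024
21 | Spring 2024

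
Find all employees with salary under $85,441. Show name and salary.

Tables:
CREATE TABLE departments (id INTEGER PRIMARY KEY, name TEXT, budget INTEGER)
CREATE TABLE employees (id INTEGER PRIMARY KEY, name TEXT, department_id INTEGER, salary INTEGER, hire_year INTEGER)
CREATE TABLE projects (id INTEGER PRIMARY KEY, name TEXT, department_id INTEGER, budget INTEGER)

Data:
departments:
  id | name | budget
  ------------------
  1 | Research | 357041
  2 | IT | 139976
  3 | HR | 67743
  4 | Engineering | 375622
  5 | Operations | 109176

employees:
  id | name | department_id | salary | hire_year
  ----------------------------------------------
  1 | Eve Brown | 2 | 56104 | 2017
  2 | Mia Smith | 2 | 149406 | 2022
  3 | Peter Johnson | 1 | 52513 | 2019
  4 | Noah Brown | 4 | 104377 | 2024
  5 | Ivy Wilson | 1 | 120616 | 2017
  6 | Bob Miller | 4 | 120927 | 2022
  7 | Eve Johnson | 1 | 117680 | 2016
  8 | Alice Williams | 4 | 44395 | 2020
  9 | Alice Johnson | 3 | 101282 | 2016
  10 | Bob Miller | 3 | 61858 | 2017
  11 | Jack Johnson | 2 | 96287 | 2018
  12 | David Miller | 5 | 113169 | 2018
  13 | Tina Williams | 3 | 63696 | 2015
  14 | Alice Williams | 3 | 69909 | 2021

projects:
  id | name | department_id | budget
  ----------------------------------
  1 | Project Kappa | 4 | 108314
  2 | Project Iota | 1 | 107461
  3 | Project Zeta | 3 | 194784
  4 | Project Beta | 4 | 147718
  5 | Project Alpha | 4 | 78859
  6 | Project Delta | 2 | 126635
SELECT name, salary FROM employees WHERE salary < 85441

Execution result:
name | salary
Eve Brown | 56104
Peter Johnson | 52513
Alice Williams | 44395
Bob Miller | 61858
Tina Williams | 63696
Alice Williams | 69909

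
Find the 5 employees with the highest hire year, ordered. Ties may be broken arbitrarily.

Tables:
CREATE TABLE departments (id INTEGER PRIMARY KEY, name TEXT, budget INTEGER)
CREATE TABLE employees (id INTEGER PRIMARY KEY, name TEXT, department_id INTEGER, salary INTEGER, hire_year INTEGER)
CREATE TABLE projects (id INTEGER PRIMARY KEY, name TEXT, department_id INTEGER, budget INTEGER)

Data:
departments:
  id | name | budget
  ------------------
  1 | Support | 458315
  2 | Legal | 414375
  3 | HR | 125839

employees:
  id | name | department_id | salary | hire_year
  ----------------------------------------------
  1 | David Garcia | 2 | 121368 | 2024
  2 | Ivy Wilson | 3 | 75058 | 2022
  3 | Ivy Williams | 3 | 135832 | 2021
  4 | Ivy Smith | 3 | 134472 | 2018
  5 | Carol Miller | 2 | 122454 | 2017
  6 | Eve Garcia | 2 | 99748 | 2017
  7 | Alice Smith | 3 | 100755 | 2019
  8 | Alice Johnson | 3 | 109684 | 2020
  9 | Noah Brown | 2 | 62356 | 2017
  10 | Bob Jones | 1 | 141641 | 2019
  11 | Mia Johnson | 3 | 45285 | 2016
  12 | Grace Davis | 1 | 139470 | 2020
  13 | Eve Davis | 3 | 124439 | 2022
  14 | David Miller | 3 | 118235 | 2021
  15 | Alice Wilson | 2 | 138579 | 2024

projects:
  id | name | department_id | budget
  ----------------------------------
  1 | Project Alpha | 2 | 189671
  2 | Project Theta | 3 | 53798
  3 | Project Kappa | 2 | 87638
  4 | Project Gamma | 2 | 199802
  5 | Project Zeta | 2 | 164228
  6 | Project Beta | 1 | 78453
SELECT name, hire_year FROM employees ORDER BY hire_year DESC LIMIT 5

Execution result:
name | hire_year
David Garcia | 2024
Alice Wilson | 2024
Ivy Wilson | 2022
Eve Davis | 2022
Ivy Williams | 2021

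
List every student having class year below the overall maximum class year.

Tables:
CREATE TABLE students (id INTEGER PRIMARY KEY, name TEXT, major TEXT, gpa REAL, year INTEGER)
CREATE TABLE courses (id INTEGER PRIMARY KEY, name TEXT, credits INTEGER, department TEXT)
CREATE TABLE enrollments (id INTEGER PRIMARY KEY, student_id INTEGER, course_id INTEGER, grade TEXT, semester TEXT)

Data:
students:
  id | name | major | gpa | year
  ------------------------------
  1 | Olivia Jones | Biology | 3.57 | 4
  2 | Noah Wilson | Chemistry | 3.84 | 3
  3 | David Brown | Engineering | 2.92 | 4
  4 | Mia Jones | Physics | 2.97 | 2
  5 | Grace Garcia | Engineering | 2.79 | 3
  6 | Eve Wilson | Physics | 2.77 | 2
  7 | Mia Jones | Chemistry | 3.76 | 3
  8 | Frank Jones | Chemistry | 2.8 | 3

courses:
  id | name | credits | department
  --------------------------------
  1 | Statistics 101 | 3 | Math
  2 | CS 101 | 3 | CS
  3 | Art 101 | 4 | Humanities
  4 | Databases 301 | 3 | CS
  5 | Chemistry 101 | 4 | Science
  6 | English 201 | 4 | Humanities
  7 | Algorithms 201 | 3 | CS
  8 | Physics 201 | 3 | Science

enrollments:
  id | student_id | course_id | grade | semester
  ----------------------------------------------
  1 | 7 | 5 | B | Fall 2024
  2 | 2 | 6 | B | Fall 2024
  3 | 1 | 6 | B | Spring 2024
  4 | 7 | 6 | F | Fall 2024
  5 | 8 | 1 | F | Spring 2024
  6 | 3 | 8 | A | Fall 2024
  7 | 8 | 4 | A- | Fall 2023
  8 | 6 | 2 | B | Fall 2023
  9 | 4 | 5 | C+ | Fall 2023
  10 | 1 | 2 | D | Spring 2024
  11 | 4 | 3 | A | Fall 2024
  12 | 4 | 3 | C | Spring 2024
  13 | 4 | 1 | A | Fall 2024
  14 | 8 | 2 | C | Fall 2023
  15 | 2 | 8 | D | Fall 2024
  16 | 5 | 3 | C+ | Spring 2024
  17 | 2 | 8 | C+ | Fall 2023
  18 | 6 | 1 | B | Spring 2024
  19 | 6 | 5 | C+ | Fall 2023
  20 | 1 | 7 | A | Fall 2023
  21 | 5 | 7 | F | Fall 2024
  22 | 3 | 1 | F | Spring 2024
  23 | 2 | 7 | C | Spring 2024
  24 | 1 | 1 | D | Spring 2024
SELECT name, year FROM students WHERE year < (SELECT MAX(year) FROM students)

Execution result:
name | year
Noah Wilson | 3
Mia Jones | 2
Grace Garcia | 3
Eve Wilson | 2
Mia Jones | 3
Frank Jones | 3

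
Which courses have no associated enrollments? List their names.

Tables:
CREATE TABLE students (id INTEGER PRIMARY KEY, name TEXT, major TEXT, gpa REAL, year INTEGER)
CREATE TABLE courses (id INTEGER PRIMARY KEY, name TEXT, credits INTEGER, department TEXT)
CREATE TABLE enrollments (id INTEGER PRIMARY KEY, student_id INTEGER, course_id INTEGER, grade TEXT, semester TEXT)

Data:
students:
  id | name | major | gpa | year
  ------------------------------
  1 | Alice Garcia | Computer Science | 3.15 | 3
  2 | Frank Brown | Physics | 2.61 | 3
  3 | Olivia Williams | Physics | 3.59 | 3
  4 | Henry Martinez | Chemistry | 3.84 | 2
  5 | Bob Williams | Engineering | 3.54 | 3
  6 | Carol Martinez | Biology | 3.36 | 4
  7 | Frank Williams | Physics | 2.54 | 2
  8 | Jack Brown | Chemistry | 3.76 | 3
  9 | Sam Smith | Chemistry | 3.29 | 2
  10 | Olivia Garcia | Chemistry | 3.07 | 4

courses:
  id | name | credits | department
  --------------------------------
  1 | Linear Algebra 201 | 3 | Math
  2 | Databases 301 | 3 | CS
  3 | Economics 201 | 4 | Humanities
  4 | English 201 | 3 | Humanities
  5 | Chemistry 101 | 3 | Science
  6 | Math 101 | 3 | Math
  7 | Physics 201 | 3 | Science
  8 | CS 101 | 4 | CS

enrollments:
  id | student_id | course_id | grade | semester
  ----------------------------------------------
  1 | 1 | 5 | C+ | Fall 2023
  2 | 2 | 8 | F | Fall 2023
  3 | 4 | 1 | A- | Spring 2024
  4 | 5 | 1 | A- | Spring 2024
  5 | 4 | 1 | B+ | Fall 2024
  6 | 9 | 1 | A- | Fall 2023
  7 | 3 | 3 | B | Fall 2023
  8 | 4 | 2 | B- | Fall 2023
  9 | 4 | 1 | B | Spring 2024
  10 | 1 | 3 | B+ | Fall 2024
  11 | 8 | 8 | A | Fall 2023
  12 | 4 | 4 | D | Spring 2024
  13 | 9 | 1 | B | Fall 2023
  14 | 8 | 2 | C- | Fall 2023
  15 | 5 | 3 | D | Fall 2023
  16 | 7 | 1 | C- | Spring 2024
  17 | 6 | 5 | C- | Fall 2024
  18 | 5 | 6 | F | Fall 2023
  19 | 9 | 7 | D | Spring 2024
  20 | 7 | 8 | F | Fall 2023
SELECT p.name FROM courses p LEFT JOIN enrollments c ON c.course_id = p.id WHERE c.id IS NULL

Execution result:
(no rows)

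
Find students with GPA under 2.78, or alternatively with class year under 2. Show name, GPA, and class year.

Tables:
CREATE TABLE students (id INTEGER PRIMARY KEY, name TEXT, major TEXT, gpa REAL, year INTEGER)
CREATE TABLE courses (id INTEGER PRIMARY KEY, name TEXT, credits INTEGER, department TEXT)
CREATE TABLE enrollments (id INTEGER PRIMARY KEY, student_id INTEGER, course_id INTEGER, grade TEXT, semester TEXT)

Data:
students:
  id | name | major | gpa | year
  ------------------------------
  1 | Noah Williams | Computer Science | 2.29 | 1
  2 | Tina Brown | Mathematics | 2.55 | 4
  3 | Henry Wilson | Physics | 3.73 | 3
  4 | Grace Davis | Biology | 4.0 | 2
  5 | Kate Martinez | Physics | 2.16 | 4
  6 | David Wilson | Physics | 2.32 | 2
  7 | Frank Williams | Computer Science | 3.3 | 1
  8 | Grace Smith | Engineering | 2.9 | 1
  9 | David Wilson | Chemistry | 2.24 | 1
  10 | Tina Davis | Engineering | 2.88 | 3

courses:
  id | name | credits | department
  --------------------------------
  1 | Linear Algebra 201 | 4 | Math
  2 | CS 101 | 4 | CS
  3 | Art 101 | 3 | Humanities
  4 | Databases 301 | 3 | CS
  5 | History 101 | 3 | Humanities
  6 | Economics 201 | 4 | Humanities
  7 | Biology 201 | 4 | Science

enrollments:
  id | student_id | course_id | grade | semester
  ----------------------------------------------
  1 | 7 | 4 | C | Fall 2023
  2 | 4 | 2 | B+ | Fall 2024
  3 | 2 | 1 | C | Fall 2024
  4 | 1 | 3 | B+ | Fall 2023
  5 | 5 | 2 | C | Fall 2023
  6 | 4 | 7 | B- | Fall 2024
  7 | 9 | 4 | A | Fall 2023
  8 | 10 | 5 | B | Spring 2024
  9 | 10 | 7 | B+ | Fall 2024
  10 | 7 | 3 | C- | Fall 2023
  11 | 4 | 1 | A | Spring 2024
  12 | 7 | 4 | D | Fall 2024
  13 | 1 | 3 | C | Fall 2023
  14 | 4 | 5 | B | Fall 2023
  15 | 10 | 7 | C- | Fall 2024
SELECT name, gpa, year FROM students WHERE gpa < 2.78 OR year < 2

Execution result:
name | gpa | year
Noah Williams | 2.29 | 1
Tina Brown | 2.55 | 4
Kate Martinez | 2.16 | 4
David Wilson | 2.32 | 2
Frank Williams | 3.30 | 1
Grace Smith | 2.90 | 1
David Wilson | 2.24 | 1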